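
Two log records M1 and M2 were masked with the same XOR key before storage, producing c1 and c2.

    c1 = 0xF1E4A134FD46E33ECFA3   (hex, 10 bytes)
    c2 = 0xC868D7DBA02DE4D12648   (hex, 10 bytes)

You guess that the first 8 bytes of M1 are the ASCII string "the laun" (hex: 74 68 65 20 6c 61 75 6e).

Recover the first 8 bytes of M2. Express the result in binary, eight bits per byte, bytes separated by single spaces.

01001101 11100100 00010011 11001111 00110001 00001010 01110010 10000001

First, c1 ⊕ c2 = (M1 ⊕ K) ⊕ (M2 ⊕ K) = M1 ⊕ M2, so the key drops out. Then M2 = (M1 ⊕ M2) ⊕ M1 over the first 8 bytes.
byte 0: (f1 ⊕ c8) ⊕ 74 = 39 ⊕ 74 = 4d
byte 1: (e4 ⊕ 68) ⊕ 68 = 8c ⊕ 68 = e4
byte 2: (a1 ⊕ d7) ⊕ 65 = 76 ⊕ 65 = 13
byte 3: (34 ⊕ db) ⊕ 20 = ef ⊕ 20 = cf
byte 4: (fd ⊕ a0) ⊕ 6c = 5d ⊕ 6c = 31
byte 5: (46 ⊕ 2d) ⊕ 61 = 6b ⊕ 61 = 0a
byte 6: (e3 ⊕ e4) ⊕ 75 = 07 ⊕ 75 = 72
byte 7: (3e ⊕ d1) ⊕ 6e = ef ⊕ 6e = 81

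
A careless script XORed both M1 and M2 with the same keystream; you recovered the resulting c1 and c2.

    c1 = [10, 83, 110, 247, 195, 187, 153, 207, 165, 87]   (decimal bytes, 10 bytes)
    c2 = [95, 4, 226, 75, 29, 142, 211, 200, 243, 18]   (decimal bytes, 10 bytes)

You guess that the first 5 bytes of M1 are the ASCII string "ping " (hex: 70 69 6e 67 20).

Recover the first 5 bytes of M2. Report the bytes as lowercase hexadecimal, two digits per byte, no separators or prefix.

First, c1 ⊕ c2 = (M1 ⊕ K) ⊕ (M2 ⊕ K) = M1 ⊕ M2, so the key drops out. Then M2 = (M1 ⊕ M2) ⊕ M1 over the first 5 bytes.
byte 0: (0a ⊕ 5f) ⊕ 70 = 55 ⊕ 70 = 25
byte 1: (53 ⊕ 04) ⊕ 69 = 57 ⊕ 69 = 3e
byte 2: (6e ⊕ e2) ⊕ 6e = 8c ⊕ 6e = e2
byte 3: (f7 ⊕ 4b) ⊕ 67 = bc ⊕ 67 = db
byte 4: (c3 ⊕ 1d) ⊕ 20 = de ⊕ 20 = fe

253ee2dbfe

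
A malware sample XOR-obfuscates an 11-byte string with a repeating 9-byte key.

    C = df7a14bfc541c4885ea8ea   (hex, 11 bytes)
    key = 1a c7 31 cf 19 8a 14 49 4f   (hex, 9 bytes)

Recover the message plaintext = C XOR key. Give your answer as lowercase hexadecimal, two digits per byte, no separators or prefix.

c5bd2570dccbd0c111b22d

The 9-byte key repeats, so the effective keystream is 1a c7 31 cf 19 8a 14 49 4f 1a c7.
byte 0: df ^ 1a = c5
byte 1: 7a ^ c7 = bd
byte 2: 14 ^ 31 = 25
byte 3: bf ^ cf = 70
byte 4: c5 ^ 19 = dc
byte 5: 41 ^ 8a = cb
byte 6: c4 ^ 14 = d0
byte 7: 88 ^ 49 = c1
byte 8: 5e ^ 4f = 11
byte 9: a8 ^ 1a = b2
byte 10: ea ^ c7 = 2d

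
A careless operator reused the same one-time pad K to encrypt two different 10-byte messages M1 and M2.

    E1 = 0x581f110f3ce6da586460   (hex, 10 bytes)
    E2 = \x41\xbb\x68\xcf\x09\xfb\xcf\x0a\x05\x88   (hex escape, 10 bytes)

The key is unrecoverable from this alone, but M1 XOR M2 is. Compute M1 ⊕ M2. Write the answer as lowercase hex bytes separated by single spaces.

E1 ⊕ E2 = (M1 ⊕ K) ⊕ (M2 ⊕ K) = M1 ⊕ M2 — the shared key cancels under XOR.
byte 0: 58 ^ 41 = 19
byte 1: 1f ^ bb = a4
byte 2: 11 ^ 68 = 79
byte 3: 0f ^ cf = c0
byte 4: 3c ^ 09 = 35
byte 5: e6 ^ fb = 1d
byte 6: da ^ cf = 15
byte 7: 58 ^ 0a = 52
byte 8: 64 ^ 05 = 61
byte 9: 60 ^ 88 = e8

19 a4 79 c0 35 1d 15 52 61 e8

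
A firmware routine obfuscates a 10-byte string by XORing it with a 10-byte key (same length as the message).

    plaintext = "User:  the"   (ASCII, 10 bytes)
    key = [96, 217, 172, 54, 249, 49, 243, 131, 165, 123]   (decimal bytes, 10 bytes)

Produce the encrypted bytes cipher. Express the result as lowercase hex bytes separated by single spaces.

35 aa c9 44 c3 11 d3 f7 cd 1e

XOR is its own inverse, so applying the key byte-wise gives the result directly.
byte 0: 01010101 xor 01100000 = 00110101
byte 1: 01110011 xor 11011001 = 10101010
byte 2: 01100101 xor 10101100 = 11001001
byte 3: 01110010 xor 00110110 = 01000100
byte 4: 00111010 xor 11111001 = 11000011
byte 5: 00100000 xor 00110001 = 00010001
byte 6: 00100000 xor 11110011 = 11010011
byte 7: 01110100 xor 10000011 = 11110111
byte 8: 01101000 xor 10100101 = 11001101
byte 9: 01100101 xor 01111011 = 00011110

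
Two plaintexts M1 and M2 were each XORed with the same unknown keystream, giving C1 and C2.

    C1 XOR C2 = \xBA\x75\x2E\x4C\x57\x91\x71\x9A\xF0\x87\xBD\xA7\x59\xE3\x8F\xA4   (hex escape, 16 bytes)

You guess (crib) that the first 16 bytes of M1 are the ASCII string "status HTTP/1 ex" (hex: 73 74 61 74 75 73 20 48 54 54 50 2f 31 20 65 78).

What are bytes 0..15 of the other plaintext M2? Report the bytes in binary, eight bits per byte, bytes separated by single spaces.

11001001 00000001 01001111 00111000 00100010 11100010 01010001 11010010 10100100 11010011 11101101 10001000 01101000 11000011 11101010 11011100

Since C1 ⊕ C2 = M1 ⊕ M2, XORing with the guessed M1 bytes yields the corresponding M2 bytes: M2 = (C1 ⊕ C2) ⊕ M1.
byte 0: 186 xor 115 = 201
byte 1: 117 xor 116 =   1
byte 2:  46 xor  97 =  79
byte 3:  76 xor 116 =  56
byte 4:  87 xor 117 =  34
byte 5: 145 xor 115 = 226
byte 6: 113 xor  32 =  81
byte 7: 154 xor  72 = 210
byte 8: 240 xor  84 = 164
byte 9: 135 xor  84 = 211
byte 10: 189 xor  80 = 237
byte 11: 167 xor  47 = 136
byte 12:  89 xor  49 = 104
byte 13: 227 xor  32 = 195
byte 14: 143 xor 101 = 234
byte 15: 164 xor 120 = 220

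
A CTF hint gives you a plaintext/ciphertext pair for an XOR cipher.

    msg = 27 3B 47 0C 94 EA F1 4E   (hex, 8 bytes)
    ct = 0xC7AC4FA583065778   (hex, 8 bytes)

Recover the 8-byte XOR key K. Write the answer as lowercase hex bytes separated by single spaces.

Since ct = msg ⊕ K, XORing both sides with msg gives K = msg ⊕ ct.
 39 XOR 199 = 224
 59 XOR 172 = 151
 71 XOR  79 =   8
 12 XOR 165 = 169
148 XOR 131 =  23
234 XOR   6 = 236
241 XOR  87 = 166
 78 XOR 120 =  54

e0 97 08 a9 17 ec a6 36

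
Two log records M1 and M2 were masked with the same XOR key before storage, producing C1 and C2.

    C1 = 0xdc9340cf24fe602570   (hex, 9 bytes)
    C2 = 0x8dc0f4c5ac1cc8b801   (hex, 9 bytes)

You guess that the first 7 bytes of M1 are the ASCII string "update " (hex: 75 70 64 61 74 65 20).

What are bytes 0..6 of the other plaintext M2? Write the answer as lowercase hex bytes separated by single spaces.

24 23 d0 6b fc 87 88

First, C1 ⊕ C2 = (M1 ⊕ K) ⊕ (M2 ⊕ K) = M1 ⊕ M2, so the key drops out. Then M2 = (M1 ⊕ M2) ⊕ M1 over the first 7 bytes.
byte 0: (dc xor 8d) xor 75 = 51 xor 75 = 24
byte 1: (93 xor c0) xor 70 = 53 xor 70 = 23
byte 2: (40 xor f4) xor 64 = b4 xor 64 = d0
byte 3: (cf xor c5) xor 61 = 0a xor 61 = 6b
byte 4: (24 xor ac) xor 74 = 88 xor 74 = fc
byte 5: (fe xor 1c) xor 65 = e2 xor 65 = 87
byte 6: (60 xor c8) xor 20 = a8 xor 20 = 88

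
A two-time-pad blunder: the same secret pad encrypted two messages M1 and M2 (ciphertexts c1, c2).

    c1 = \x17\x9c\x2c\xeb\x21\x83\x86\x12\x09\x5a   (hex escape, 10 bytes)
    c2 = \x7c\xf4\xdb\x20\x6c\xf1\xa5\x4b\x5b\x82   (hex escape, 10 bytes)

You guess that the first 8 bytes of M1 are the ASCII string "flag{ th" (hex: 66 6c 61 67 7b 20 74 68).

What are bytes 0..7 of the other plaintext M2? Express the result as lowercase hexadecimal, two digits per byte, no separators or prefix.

0d0496ac36525731

First, c1 ⊕ c2 = (M1 ⊕ K) ⊕ (M2 ⊕ K) = M1 ⊕ M2, so the key drops out. Then M2 = (M1 ⊕ M2) ⊕ M1 over the first 8 bytes.
byte 0: (17 ⊕ 7c) ⊕ 66 = 6b ⊕ 66 = 0d
byte 1: (9c ⊕ f4) ⊕ 6c = 68 ⊕ 6c = 04
byte 2: (2c ⊕ db) ⊕ 61 = f7 ⊕ 61 = 96
byte 3: (eb ⊕ 20) ⊕ 67 = cb ⊕ 67 = ac
byte 4: (21 ⊕ 6c) ⊕ 7b = 4d ⊕ 7b = 36
byte 5: (83 ⊕ f1) ⊕ 20 = 72 ⊕ 20 = 52
byte 6: (86 ⊕ a5) ⊕ 74 = 23 ⊕ 74 = 57
byte 7: (12 ⊕ 4b) ⊕ 68 = 59 ⊕ 68 = 31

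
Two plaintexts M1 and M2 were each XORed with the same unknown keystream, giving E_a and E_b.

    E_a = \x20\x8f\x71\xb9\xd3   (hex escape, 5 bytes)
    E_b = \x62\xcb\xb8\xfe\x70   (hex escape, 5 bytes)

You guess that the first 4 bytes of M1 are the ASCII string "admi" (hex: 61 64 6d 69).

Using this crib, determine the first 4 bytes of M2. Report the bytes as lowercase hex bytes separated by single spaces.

23 20 a4 2e

First, E_a ⊕ E_b = (M1 ⊕ K) ⊕ (M2 ⊕ K) = M1 ⊕ M2, so the key drops out. Then M2 = (M1 ⊕ M2) ⊕ M1 over the first 4 bytes.
byte 0: (20 ^ 62) ^ 61 = 42 ^ 61 = 23
byte 1: (8f ^ cb) ^ 64 = 44 ^ 64 = 20
byte 2: (71 ^ b8) ^ 6d = c9 ^ 6d = a4
byte 3: (b9 ^ fe) ^ 69 = 47 ^ 69 = 2e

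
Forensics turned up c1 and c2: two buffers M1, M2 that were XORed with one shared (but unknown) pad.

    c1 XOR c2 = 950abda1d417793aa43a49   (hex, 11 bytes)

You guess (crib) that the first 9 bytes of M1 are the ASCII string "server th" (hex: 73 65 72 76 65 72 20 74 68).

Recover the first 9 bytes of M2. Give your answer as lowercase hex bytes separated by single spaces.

Since c1 ⊕ c2 = M1 ⊕ M2, XORing with the guessed M1 bytes yields the corresponding M2 bytes: M2 = (c1 ⊕ c2) ⊕ M1.
byte 0: 95 XOR 73 = e6
byte 1: 0a XOR 65 = 6f
byte 2: bd XOR 72 = cf
byte 3: a1 XOR 76 = d7
byte 4: d4 XOR 65 = b1
byte 5: 17 XOR 72 = 65
byte 6: 79 XOR 20 = 59
byte 7: 3a XOR 74 = 4e
byte 8: a4 XOR 68 = cc

e6 6f cf d7 b1 65 59 4e cc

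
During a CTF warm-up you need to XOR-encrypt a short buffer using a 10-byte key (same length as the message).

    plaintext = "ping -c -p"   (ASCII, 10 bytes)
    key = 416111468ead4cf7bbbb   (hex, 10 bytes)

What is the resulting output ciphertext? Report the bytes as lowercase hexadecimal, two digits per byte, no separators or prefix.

31087f21ae802fd796cb

70 xor 41 = 31
69 xor 61 = 08
6e xor 11 = 7f
67 xor 46 = 21
20 xor 8e = ae
2d xor ad = 80
63 xor 4c = 2f
20 xor f7 = d7
2d xor bb = 96
70 xor bb = cb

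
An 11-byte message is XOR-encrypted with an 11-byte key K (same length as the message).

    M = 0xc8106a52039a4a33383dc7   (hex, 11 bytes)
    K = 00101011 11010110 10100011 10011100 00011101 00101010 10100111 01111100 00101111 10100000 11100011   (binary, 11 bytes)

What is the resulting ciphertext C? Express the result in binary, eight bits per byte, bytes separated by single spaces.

byte 0: c8 ^ 2b = e3
byte 1: 10 ^ d6 = c6
byte 2: 6a ^ a3 = c9
byte 3: 52 ^ 9c = ce
byte 4: 03 ^ 1d = 1e
byte 5: 9a ^ 2a = b0
byte 6: 4a ^ a7 = ed
byte 7: 33 ^ 7c = 4f
byte 8: 38 ^ 2f = 17
byte 9: 3d ^ a0 = 9d
byte 10: c7 ^ e3 = 24

11100011 11000110 11001001 11001110 00011110 10110000 11101101 01001111 00010111 10011101 00100100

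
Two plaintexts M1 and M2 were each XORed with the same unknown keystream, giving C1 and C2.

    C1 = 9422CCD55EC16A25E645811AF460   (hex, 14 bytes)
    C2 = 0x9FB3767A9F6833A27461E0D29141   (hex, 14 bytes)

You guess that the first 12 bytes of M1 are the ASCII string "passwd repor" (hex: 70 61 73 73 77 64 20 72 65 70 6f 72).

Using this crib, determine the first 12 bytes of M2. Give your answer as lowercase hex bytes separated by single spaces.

7b f0 c9 dc b6 cd 79 f5 f7 54 0e ba

First, C1 ⊕ C2 = (M1 ⊕ K) ⊕ (M2 ⊕ K) = M1 ⊕ M2, so the key drops out. Then M2 = (M1 ⊕ M2) ⊕ M1 over the first 12 bytes.
byte 0: (94 xor 9f) xor 70 = 0b xor 70 = 7b
byte 1: (22 xor b3) xor 61 = 91 xor 61 = f0
byte 2: (cc xor 76) xor 73 = ba xor 73 = c9
byte 3: (d5 xor 7a) xor 73 = af xor 73 = dc
byte 4: (5e xor 9f) xor 77 = c1 xor 77 = b6
byte 5: (c1 xor 68) xor 64 = a9 xor 64 = cd
byte 6: (6a xor 33) xor 20 = 59 xor 20 = 79
byte 7: (25 xor a2) xor 72 = 87 xor 72 = f5
byte 8: (e6 xor 74) xor 65 = 92 xor 65 = f7
byte 9: (45 xor 61) xor 70 = 24 xor 70 = 54
byte 10: (81 xor e0) xor 6f = 61 xor 6f = 0e
byte 11: (1a xor d2) xor 72 = c8 xor 72 = ba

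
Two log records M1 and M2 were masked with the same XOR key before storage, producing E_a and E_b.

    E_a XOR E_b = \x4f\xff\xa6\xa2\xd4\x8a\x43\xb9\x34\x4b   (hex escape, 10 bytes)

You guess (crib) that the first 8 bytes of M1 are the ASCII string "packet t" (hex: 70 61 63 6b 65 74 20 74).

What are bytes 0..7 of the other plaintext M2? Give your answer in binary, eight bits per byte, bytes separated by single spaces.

Since E_a ⊕ E_b = M1 ⊕ M2, XORing with the guessed M1 bytes yields the corresponding M2 bytes: M2 = (E_a ⊕ E_b) ⊕ M1.
4f ^ 70 = 3f
ff ^ 61 = 9e
a6 ^ 63 = c5
a2 ^ 6b = c9
d4 ^ 65 = b1
8a ^ 74 = fe
43 ^ 20 = 63
b9 ^ 74 = cd

00111111 10011110 11000101 11001001 10110001 11111110 01100011 11001101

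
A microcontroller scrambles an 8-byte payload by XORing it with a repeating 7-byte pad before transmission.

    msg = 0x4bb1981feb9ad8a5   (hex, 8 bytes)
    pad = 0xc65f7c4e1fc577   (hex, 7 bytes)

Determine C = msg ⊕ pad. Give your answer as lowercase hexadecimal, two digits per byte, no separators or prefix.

The 7-byte key repeats, so the effective keystream is c6 5f 7c 4e 1f c5 77 c6.
byte 0: 4b ^ c6 = 8d
byte 1: b1 ^ 5f = ee
byte 2: 98 ^ 7c = e4
byte 3: 1f ^ 4e = 51
byte 4: eb ^ 1f = f4
byte 5: 9a ^ c5 = 5f
byte 6: d8 ^ 77 = af
byte 7: a5 ^ c6 = 63

8deee451f45faf63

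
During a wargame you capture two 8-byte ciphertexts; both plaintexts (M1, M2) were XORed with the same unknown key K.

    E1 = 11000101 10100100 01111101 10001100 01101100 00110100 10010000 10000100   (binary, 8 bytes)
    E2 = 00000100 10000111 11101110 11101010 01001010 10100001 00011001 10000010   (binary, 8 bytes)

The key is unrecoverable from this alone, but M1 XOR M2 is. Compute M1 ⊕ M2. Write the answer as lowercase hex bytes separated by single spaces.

E1 ⊕ E2 = (M1 ⊕ K) ⊕ (M2 ⊕ K) = M1 ⊕ M2 — the shared key cancels under XOR.
byte 0: 11000101 XOR 00000100 = 11000001
byte 1: 10100100 XOR 10000111 = 00100011
byte 2: 01111101 XOR 11101110 = 10010011
byte 3: 10001100 XOR 11101010 = 01100110
byte 4: 01101100 XOR 01001010 = 00100110
byte 5: 00110100 XOR 10100001 = 10010101
byte 6: 10010000 XOR 00011001 = 10001001
byte 7: 10000100 XOR 10000010 = 00000110

c1 23 93 66 26 95 89 06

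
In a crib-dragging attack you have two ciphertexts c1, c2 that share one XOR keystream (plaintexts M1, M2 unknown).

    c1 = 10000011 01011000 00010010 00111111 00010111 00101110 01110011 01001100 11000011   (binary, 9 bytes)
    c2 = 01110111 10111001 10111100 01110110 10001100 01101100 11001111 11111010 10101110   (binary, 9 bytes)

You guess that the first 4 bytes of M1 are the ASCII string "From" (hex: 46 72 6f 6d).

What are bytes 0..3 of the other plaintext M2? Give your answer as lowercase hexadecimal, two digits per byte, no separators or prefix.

b293c124

First, c1 ⊕ c2 = (M1 ⊕ K) ⊕ (M2 ⊕ K) = M1 ⊕ M2, so the key drops out. Then M2 = (M1 ⊕ M2) ⊕ M1 over the first 4 bytes.
byte 0: (83 xor 77) xor 46 = f4 xor 46 = b2
byte 1: (58 xor b9) xor 72 = e1 xor 72 = 93
byte 2: (12 xor bc) xor 6f = ae xor 6f = c1
byte 3: (3f xor 76) xor 6d = 49 xor 6d = 24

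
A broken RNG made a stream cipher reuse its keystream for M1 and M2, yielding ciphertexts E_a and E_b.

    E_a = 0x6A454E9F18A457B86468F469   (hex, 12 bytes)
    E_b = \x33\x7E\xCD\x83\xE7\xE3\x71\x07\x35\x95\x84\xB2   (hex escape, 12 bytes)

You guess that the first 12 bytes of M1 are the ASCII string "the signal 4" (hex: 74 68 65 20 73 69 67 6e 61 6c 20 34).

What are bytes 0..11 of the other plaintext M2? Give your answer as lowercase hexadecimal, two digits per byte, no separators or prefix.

First, E_a ⊕ E_b = (M1 ⊕ K) ⊕ (M2 ⊕ K) = M1 ⊕ M2, so the key drops out. Then M2 = (M1 ⊕ M2) ⊕ M1 over the first 12 bytes.
byte 0: (6a ^ 33) ^ 74 = 59 ^ 74 = 2d
byte 1: (45 ^ 7e) ^ 68 = 3b ^ 68 = 53
byte 2: (4e ^ cd) ^ 65 = 83 ^ 65 = e6
byte 3: (9f ^ 83) ^ 20 = 1c ^ 20 = 3c
byte 4: (18 ^ e7) ^ 73 = ff ^ 73 = 8c
byte 5: (a4 ^ e3) ^ 69 = 47 ^ 69 = 2e
byte 6: (57 ^ 71) ^ 67 = 26 ^ 67 = 41
byte 7: (b8 ^ 07) ^ 6e = bf ^ 6e = d1
byte 8: (64 ^ 35) ^ 61 = 51 ^ 61 = 30
byte 9: (68 ^ 95) ^ 6c = fd ^ 6c = 91
byte 10: (f4 ^ 84) ^ 20 = 70 ^ 20 = 50
byte 11: (69 ^ b2) ^ 34 = db ^ 34 = ef

2d53e63c8c2e41d1309150ef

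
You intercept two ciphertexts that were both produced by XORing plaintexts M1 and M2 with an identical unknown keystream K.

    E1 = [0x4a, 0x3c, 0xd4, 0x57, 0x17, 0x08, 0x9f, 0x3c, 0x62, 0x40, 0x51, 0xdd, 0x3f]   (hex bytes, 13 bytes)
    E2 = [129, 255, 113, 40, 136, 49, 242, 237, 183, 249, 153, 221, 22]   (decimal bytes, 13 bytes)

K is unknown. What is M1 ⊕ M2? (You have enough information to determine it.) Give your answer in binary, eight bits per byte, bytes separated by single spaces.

11001011 11000011 10100101 01111111 10011111 00111001 01101101 11010001 11010101 10111001 11001000 00000000 00101001

E1 ⊕ E2 = (M1 ⊕ K) ⊕ (M2 ⊕ K) = M1 ⊕ M2 — the shared key cancels under XOR.
4a ^ 81 = cb
3c ^ ff = c3
d4 ^ 71 = a5
57 ^ 28 = 7f
17 ^ 88 = 9f
08 ^ 31 = 39
9f ^ f2 = 6d
3c ^ ed = d1
62 ^ b7 = d5
40 ^ f9 = b9
51 ^ 99 = c8
dd ^ dd = 00
3f ^ 16 = 29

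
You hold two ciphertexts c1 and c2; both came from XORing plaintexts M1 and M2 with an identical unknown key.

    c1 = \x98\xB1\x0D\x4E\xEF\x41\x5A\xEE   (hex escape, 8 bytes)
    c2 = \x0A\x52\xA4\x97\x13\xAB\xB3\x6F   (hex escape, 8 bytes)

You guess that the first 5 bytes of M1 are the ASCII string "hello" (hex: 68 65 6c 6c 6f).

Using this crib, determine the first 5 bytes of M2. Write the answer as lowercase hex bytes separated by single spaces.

First, c1 ⊕ c2 = (M1 ⊕ K) ⊕ (M2 ⊕ K) = M1 ⊕ M2, so the key drops out. Then M2 = (M1 ⊕ M2) ⊕ M1 over the first 5 bytes.
byte 0: (98 ^ 0a) ^ 68 = 92 ^ 68 = fa
byte 1: (b1 ^ 52) ^ 65 = e3 ^ 65 = 86
byte 2: (0d ^ a4) ^ 6c = a9 ^ 6c = c5
byte 3: (4e ^ 97) ^ 6c = d9 ^ 6c = b5
byte 4: (ef ^ 13) ^ 6f = fc ^ 6f = 93

fa 86 c5 b5 93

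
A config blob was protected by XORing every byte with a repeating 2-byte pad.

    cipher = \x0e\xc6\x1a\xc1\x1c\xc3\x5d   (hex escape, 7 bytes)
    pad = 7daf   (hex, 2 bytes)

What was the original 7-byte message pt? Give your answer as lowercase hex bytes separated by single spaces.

The 2-byte key repeats, so the effective keystream is 7d af 7d af 7d af 7d.
byte 0:  14 XOR 125 = 115
byte 1: 198 XOR 175 = 105
byte 2:  26 XOR 125 = 103
byte 3: 193 XOR 175 = 110
byte 4:  28 XOR 125 =  97
byte 5: 195 XOR 175 = 108
byte 6:  93 XOR 125 =  32

73 69 67 6e 61 6c 20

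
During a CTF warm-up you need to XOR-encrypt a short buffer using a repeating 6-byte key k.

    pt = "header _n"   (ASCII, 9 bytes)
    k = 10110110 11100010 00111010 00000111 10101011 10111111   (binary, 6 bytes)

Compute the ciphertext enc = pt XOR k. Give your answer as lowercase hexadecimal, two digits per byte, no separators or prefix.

The 6-byte key repeats, so the effective keystream is b6 e2 3a 07 ab bf b6 e2 3a.
byte 0: 68 XOR b6 = de
byte 1: 65 XOR e2 = 87
byte 2: 61 XOR 3a = 5b
byte 3: 64 XOR 07 = 63
byte 4: 65 XOR ab = ce
byte 5: 72 XOR bf = cd
byte 6: 20 XOR b6 = 96
byte 7: 5f XOR e2 = bd
byte 8: 6e XOR 3a = 54

de875b63cecd96bd54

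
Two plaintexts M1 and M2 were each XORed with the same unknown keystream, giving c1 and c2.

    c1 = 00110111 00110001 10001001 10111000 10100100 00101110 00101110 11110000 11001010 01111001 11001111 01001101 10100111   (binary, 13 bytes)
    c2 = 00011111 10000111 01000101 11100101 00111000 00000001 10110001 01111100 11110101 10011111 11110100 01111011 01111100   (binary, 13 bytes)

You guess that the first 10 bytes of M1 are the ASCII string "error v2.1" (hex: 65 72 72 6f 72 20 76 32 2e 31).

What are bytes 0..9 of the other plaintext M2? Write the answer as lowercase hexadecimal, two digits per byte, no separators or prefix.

First, c1 ⊕ c2 = (M1 ⊕ K) ⊕ (M2 ⊕ K) = M1 ⊕ M2, so the key drops out. Then M2 = (M1 ⊕ M2) ⊕ M1 over the first 10 bytes.
byte 0: (37 ^ 1f) ^ 65 = 28 ^ 65 = 4d
byte 1: (31 ^ 87) ^ 72 = b6 ^ 72 = c4
byte 2: (89 ^ 45) ^ 72 = cc ^ 72 = be
byte 3: (b8 ^ e5) ^ 6f = 5d ^ 6f = 32
byte 4: (a4 ^ 38) ^ 72 = 9c ^ 72 = ee
byte 5: (2e ^ 01) ^ 20 = 2f ^ 20 = 0f
byte 6: (2e ^ b1) ^ 76 = 9f ^ 76 = e9
byte 7: (f0 ^ 7c) ^ 32 = 8c ^ 32 = be
byte 8: (ca ^ f5) ^ 2e = 3f ^ 2e = 11
byte 9: (79 ^ 9f) ^ 31 = e6 ^ 31 = d7

4dc4be32ee0fe9be11d7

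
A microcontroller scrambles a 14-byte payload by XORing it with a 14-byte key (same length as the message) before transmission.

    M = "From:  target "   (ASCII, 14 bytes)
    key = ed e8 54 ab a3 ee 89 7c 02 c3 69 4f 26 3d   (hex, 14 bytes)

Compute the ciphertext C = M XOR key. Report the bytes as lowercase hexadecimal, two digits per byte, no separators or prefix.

46 ⊕ ed = ab
72 ⊕ e8 = 9a
6f ⊕ 54 = 3b
6d ⊕ ab = c6
3a ⊕ a3 = 99
20 ⊕ ee = ce
20 ⊕ 89 = a9
74 ⊕ 7c = 08
61 ⊕ 02 = 63
72 ⊕ c3 = b1
67 ⊕ 69 = 0e
65 ⊕ 4f = 2a
74 ⊕ 26 = 52
20 ⊕ 3d = 1d

ab9a3bc699cea90863b10e2a521d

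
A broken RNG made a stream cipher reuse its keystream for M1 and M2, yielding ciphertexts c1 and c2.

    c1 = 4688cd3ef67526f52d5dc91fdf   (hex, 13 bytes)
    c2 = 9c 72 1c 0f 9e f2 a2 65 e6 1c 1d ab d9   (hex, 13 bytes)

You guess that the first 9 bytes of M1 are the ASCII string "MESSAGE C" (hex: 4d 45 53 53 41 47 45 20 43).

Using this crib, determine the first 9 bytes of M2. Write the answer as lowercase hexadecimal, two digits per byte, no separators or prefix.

First, c1 ⊕ c2 = (M1 ⊕ K) ⊕ (M2 ⊕ K) = M1 ⊕ M2, so the key drops out. Then M2 = (M1 ⊕ M2) ⊕ M1 over the first 9 bytes.
byte 0: (46 ^ 9c) ^ 4d = da ^ 4d = 97
byte 1: (88 ^ 72) ^ 45 = fa ^ 45 = bf
byte 2: (cd ^ 1c) ^ 53 = d1 ^ 53 = 82
byte 3: (3e ^ 0f) ^ 53 = 31 ^ 53 = 62
byte 4: (f6 ^ 9e) ^ 41 = 68 ^ 41 = 29
byte 5: (75 ^ f2) ^ 47 = 87 ^ 47 = c0
byte 6: (26 ^ a2) ^ 45 = 84 ^ 45 = c1
byte 7: (f5 ^ 65) ^ 20 = 90 ^ 20 = b0
byte 8: (2d ^ e6) ^ 43 = cb ^ 43 = 88

97bf826229c0c1b088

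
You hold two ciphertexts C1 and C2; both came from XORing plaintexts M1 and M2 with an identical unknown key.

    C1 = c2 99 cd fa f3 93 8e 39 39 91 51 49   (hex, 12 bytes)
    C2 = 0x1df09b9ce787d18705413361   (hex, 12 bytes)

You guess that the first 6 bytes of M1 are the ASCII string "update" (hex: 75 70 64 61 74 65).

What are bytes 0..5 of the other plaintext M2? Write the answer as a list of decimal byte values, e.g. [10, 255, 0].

[170, 25, 50, 7, 96, 113]

First, C1 ⊕ C2 = (M1 ⊕ K) ⊕ (M2 ⊕ K) = M1 ⊕ M2, so the key drops out. Then M2 = (M1 ⊕ M2) ⊕ M1 over the first 6 bytes.
byte 0: (c2 ⊕ 1d) ⊕ 75 = df ⊕ 75 = aa
byte 1: (99 ⊕ f0) ⊕ 70 = 69 ⊕ 70 = 19
byte 2: (cd ⊕ 9b) ⊕ 64 = 56 ⊕ 64 = 32
byte 3: (fa ⊕ 9c) ⊕ 61 = 66 ⊕ 61 = 07
byte 4: (f3 ⊕ e7) ⊕ 74 = 14 ⊕ 74 = 60
byte 5: (93 ⊕ 87) ⊕ 65 = 14 ⊕ 65 = 71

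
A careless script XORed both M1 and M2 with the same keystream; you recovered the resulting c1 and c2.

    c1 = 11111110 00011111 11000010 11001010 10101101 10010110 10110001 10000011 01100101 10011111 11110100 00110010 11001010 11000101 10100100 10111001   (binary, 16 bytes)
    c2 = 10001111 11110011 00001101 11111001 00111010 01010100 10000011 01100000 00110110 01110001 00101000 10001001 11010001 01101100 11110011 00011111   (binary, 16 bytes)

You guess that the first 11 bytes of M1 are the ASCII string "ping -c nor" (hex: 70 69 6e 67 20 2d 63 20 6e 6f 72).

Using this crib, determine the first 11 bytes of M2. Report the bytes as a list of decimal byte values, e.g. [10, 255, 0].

First, c1 ⊕ c2 = (M1 ⊕ K) ⊕ (M2 ⊕ K) = M1 ⊕ M2, so the key drops out. Then M2 = (M1 ⊕ M2) ⊕ M1 over the first 11 bytes.
byte 0: (fe XOR 8f) XOR 70 = 71 XOR 70 = 01
byte 1: (1f XOR f3) XOR 69 = ec XOR 69 = 85
byte 2: (c2 XOR 0d) XOR 6e = cf XOR 6e = a1
byte 3: (ca XOR f9) XOR 67 = 33 XOR 67 = 54
byte 4: (ad XOR 3a) XOR 20 = 97 XOR 20 = b7
byte 5: (96 XOR 54) XOR 2d = c2 XOR 2d = ef
byte 6: (b1 XOR 83) XOR 63 = 32 XOR 63 = 51
byte 7: (83 XOR 60) XOR 20 = e3 XOR 20 = c3
byte 8: (65 XOR 36) XOR 6e = 53 XOR 6e = 3d
byte 9: (9f XOR 71) XOR 6f = ee XOR 6f = 81
byte 10: (f4 XOR 28) XOR 72 = dc XOR 72 = ae

[1, 133, 161, 84, 183, 239, 81, 195, 61, 129, 174]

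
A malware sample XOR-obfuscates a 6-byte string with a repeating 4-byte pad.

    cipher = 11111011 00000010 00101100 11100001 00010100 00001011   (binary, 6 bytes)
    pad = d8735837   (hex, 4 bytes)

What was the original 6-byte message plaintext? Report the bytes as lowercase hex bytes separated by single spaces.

23 71 74 d6 cc 78

The 4-byte key repeats, so the effective keystream is d8 73 58 37 d8 73.
byte 0: fb XOR d8 = 23
byte 1: 02 XOR 73 = 71
byte 2: 2c XOR 58 = 74
byte 3: e1 XOR 37 = d6
byte 4: 14 XOR d8 = cc
byte 5: 0b XOR 73 = 78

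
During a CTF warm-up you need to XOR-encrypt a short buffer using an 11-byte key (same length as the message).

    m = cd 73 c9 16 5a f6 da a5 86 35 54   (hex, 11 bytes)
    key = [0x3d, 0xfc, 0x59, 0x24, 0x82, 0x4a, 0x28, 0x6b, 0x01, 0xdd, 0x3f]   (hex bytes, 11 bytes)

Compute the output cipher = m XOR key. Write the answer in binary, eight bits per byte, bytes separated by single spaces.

11110000 10001111 10010000 00110010 11011000 10111100 11110010 11001110 10000111 11101000 01101011

cd XOR 3d = f0
73 XOR fc = 8f
c9 XOR 59 = 90
16 XOR 24 = 32
5a XOR 82 = d8
f6 XOR 4a = bc
da XOR 28 = f2
a5 XOR 6b = ce
86 XOR 01 = 87
35 XOR dd = e8
54 XOR 3f = 6b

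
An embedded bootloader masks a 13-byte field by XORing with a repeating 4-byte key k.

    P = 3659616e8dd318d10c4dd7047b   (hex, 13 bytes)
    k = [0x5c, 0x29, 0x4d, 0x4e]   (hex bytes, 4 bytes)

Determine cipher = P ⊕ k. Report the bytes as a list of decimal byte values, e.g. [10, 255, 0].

The 4-byte key repeats, so the effective keystream is 5c 29 4d 4e 5c 29 4d 4e 5c 29 4d 4e 5c.
byte 0: 36 ^ 5c = 6a
byte 1: 59 ^ 29 = 70
byte 2: 61 ^ 4d = 2c
byte 3: 6e ^ 4e = 20
byte 4: 8d ^ 5c = d1
byte 5: d3 ^ 29 = fa
byte 6: 18 ^ 4d = 55
byte 7: d1 ^ 4e = 9f
byte 8: 0c ^ 5c = 50
byte 9: 4d ^ 29 = 64
byte 10: d7 ^ 4d = 9a
byte 11: 04 ^ 4e = 4a
byte 12: 7b ^ 5c = 27

[106, 112, 44, 32, 209, 250, 85, 159, 80, 100, 154, 74, 39]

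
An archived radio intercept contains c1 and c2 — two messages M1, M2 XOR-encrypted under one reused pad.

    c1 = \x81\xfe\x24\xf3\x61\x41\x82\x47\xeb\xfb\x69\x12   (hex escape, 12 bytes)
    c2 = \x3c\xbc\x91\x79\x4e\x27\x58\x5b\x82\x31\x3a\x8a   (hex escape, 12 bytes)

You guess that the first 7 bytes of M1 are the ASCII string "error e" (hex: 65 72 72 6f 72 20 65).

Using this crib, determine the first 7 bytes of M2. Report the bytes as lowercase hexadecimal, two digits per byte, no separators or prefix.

d830c7e55d46bf

First, c1 ⊕ c2 = (M1 ⊕ K) ⊕ (M2 ⊕ K) = M1 ⊕ M2, so the key drops out. Then M2 = (M1 ⊕ M2) ⊕ M1 over the first 7 bytes.
byte 0: (81 ^ 3c) ^ 65 = bd ^ 65 = d8
byte 1: (fe ^ bc) ^ 72 = 42 ^ 72 = 30
byte 2: (24 ^ 91) ^ 72 = b5 ^ 72 = c7
byte 3: (f3 ^ 79) ^ 6f = 8a ^ 6f = e5
byte 4: (61 ^ 4e) ^ 72 = 2f ^ 72 = 5d
byte 5: (41 ^ 27) ^ 20 = 66 ^ 20 = 46
byte 6: (82 ^ 58) ^ 65 = da ^ 65 = bf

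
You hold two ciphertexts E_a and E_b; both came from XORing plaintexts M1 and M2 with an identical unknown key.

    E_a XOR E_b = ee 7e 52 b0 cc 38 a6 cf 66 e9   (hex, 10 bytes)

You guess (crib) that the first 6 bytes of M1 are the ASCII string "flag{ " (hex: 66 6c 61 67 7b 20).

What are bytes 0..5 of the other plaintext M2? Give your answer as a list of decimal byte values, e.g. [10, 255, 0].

Since E_a ⊕ E_b = M1 ⊕ M2, XORing with the guessed M1 bytes yields the corresponding M2 bytes: M2 = (E_a ⊕ E_b) ⊕ M1.
byte 0: ee ^ 66 = 88
byte 1: 7e ^ 6c = 12
byte 2: 52 ^ 61 = 33
byte 3: b0 ^ 67 = d7
byte 4: cc ^ 7b = b7
byte 5: 38 ^ 20 = 18

[136, 18, 51, 215, 183, 24]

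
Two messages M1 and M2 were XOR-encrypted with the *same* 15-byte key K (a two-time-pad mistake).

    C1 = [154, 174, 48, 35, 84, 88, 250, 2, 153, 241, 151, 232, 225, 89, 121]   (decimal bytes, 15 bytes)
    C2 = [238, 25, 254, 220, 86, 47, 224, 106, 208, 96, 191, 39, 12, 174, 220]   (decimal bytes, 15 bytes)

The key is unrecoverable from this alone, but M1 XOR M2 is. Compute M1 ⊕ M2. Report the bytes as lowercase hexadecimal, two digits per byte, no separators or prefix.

74b7ceff02771a68499128cfedf7a5

C1 ⊕ C2 = (M1 ⊕ K) ⊕ (M2 ⊕ K) = M1 ⊕ M2 — the shared key cancels under XOR.
9a ^ ee = 74
ae ^ 19 = b7
30 ^ fe = ce
23 ^ dc = ff
54 ^ 56 = 02
58 ^ 2f = 77
fa ^ e0 = 1a
02 ^ 6a = 68
99 ^ d0 = 49
f1 ^ 60 = 91
97 ^ bf = 28
e8 ^ 27 = cf
e1 ^ 0c = ed
59 ^ ae = f7
79 ^ dc = a5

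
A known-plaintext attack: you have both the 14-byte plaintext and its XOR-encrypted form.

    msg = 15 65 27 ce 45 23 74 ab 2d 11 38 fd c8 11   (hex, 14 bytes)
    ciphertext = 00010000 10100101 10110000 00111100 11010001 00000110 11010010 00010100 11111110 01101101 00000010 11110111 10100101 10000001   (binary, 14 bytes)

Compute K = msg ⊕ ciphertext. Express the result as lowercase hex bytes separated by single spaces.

Since ciphertext = msg ⊕ K, XORing both sides with msg gives K = msg ⊕ ciphertext.
15 xor 10 = 05
65 xor a5 = c0
27 xor b0 = 97
ce xor 3c = f2
45 xor d1 = 94
23 xor 06 = 25
74 xor d2 = a6
ab xor 14 = bf
2d xor fe = d3
11 xor 6d = 7c
38 xor 02 = 3a
fd xor f7 = 0a
c8 xor a5 = 6d
11 xor 81 = 90

05 c0 97 f2 94 25 a6 bf d3 7c 3a 0a 6d 90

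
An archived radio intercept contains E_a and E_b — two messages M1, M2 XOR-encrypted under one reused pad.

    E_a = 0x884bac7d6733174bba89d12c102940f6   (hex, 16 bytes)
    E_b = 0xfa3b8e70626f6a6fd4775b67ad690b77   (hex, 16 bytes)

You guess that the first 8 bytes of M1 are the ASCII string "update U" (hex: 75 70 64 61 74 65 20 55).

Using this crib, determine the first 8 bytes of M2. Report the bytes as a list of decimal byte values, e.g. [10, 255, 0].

[7, 0, 70, 108, 113, 57, 93, 113]

First, E_a ⊕ E_b = (M1 ⊕ K) ⊕ (M2 ⊕ K) = M1 ⊕ M2, so the key drops out. Then M2 = (M1 ⊕ M2) ⊕ M1 over the first 8 bytes.
byte 0: (88 ^ fa) ^ 75 = 72 ^ 75 = 07
byte 1: (4b ^ 3b) ^ 70 = 70 ^ 70 = 00
byte 2: (ac ^ 8e) ^ 64 = 22 ^ 64 = 46
byte 3: (7d ^ 70) ^ 61 = 0d ^ 61 = 6c
byte 4: (67 ^ 62) ^ 74 = 05 ^ 74 = 71
byte 5: (33 ^ 6f) ^ 65 = 5c ^ 65 = 39
byte 6: (17 ^ 6a) ^ 20 = 7d ^ 20 = 5d
byte 7: (4b ^ 6f) ^ 55 = 24 ^ 55 = 71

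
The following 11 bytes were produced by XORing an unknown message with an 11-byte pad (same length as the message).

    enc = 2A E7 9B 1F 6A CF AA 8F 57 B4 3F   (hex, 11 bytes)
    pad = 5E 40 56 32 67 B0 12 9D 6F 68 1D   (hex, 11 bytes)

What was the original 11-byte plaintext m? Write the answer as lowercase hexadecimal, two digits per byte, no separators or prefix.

74a7cd2d0d7fb81238dc22

 42 ^  94 = 116
231 ^  64 = 167
155 ^  86 = 205
 31 ^  50 =  45
106 ^ 103 =  13
207 ^ 176 = 127
170 ^  18 = 184
143 ^ 157 =  18
 87 ^ 111 =  56
180 ^ 104 = 220
 63 ^  29 =  34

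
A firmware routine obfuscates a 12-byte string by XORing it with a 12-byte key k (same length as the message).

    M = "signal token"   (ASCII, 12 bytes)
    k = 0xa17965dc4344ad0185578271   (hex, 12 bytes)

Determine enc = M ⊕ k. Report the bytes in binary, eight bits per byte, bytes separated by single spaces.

11010010 00010000 00000010 10110010 00100010 00101000 10001101 01110101 11101010 00111100 11100111 00011111

byte 0: 73 ^ a1 = d2
byte 1: 69 ^ 79 = 10
byte 2: 67 ^ 65 = 02
byte 3: 6e ^ dc = b2
byte 4: 61 ^ 43 = 22
byte 5: 6c ^ 44 = 28
byte 6: 20 ^ ad = 8d
byte 7: 74 ^ 01 = 75
byte 8: 6f ^ 85 = ea
byte 9: 6b ^ 57 = 3c
byte 10: 65 ^ 82 = e7
byte 11: 6e ^ 71 = 1f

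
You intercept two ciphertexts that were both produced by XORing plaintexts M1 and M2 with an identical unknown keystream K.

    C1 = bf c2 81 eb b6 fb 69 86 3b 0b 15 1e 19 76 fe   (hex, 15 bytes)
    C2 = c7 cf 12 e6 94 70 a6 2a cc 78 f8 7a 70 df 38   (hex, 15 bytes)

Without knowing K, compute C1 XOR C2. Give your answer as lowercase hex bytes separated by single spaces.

C1 ⊕ C2 = (M1 ⊕ K) ⊕ (M2 ⊕ K) = M1 ⊕ M2 — the shared key cancels under XOR.
byte 0: bf XOR c7 = 78
byte 1: c2 XOR cf = 0d
byte 2: 81 XOR 12 = 93
byte 3: eb XOR e6 = 0d
byte 4: b6 XOR 94 = 22
byte 5: fb XOR 70 = 8b
byte 6: 69 XOR a6 = cf
byte 7: 86 XOR 2a = ac
byte 8: 3b XOR cc = f7
byte 9: 0b XOR 78 = 73
byte 10: 15 XOR f8 = ed
byte 11: 1e XOR 7a = 64
byte 12: 19 XOR 70 = 69
byte 13: 76 XOR df = a9
byte 14: fe XOR 38 = c6

78 0d 93 0d 22 8b cf ac f7 73 ed 64 69 a9 c6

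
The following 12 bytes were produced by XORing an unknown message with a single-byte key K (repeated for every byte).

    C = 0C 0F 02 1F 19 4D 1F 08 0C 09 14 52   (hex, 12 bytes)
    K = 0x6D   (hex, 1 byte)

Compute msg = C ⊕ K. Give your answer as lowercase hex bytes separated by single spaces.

The 1-byte key repeats, so the effective keystream is 6d 6d 6d 6d 6d 6d 6d 6d 6d 6d 6d 6d.
byte 0: 0c ^ 6d = 61
byte 1: 0f ^ 6d = 62
byte 2: 02 ^ 6d = 6f
byte 3: 1f ^ 6d = 72
byte 4: 19 ^ 6d = 74
byte 5: 4d ^ 6d = 20
byte 6: 1f ^ 6d = 72
byte 7: 08 ^ 6d = 65
byte 8: 0c ^ 6d = 61
byte 9: 09 ^ 6d = 64
byte 10: 14 ^ 6d = 79
byte 11: 52 ^ 6d = 3f

61 62 6f 72 74 20 72 65 61 64 79 3f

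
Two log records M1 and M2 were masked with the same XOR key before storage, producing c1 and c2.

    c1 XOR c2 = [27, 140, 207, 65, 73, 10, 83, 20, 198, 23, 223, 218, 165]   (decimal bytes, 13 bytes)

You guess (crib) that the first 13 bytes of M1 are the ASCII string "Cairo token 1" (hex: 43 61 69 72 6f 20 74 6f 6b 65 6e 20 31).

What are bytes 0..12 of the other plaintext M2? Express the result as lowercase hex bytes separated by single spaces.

58 ed a6 33 26 2a 27 7b ad 72 b1 fa 94

Since c1 ⊕ c2 = M1 ⊕ M2, XORing with the guessed M1 bytes yields the corresponding M2 bytes: M2 = (c1 ⊕ c2) ⊕ M1.
00011011 ^ 01000011 = 01011000
10001100 ^ 01100001 = 11101101
11001111 ^ 01101001 = 10100110
01000001 ^ 01110010 = 00110011
01001001 ^ 01101111 = 00100110
00001010 ^ 00100000 = 00101010
01010011 ^ 01110100 = 00100111
00010100 ^ 01101111 = 01111011
11000110 ^ 01101011 = 10101101
00010111 ^ 01100101 = 01110010
11011111 ^ 01101110 = 10110001
11011010 ^ 00100000 = 11111010
10100101 ^ 00110001 = 10010100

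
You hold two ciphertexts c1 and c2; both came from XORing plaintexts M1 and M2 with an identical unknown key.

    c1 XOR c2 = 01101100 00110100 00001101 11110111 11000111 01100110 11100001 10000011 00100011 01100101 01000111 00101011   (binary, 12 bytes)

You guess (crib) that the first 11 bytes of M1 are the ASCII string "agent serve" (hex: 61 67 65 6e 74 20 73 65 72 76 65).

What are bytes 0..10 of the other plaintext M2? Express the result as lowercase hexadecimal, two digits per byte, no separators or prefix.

0d536899b34692e6511322

Since c1 ⊕ c2 = M1 ⊕ M2, XORing with the guessed M1 bytes yields the corresponding M2 bytes: M2 = (c1 ⊕ c2) ⊕ M1.
01101100 ⊕ 01100001 = 00001101
00110100 ⊕ 01100111 = 01010011
00001101 ⊕ 01100101 = 01101000
11110111 ⊕ 01101110 = 10011001
11000111 ⊕ 01110100 = 10110011
01100110 ⊕ 00100000 = 01000110
11100001 ⊕ 01110011 = 10010010
10000011 ⊕ 01100101 = 11100110
00100011 ⊕ 01110010 = 01010001
01100101 ⊕ 01110110 = 00010011
01000111 ⊕ 01100101 = 00100010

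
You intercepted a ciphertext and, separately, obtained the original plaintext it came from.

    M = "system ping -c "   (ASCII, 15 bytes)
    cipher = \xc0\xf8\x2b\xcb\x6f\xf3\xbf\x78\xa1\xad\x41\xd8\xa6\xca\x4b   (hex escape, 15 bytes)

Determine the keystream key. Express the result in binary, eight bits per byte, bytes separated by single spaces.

Since cipher = M ⊕ key, XORing both sides with M gives key = M ⊕ cipher.
01110011 ^ 11000000 = 10110011
01111001 ^ 11111000 = 10000001
01110011 ^ 00101011 = 01011000
01110100 ^ 11001011 = 10111111
01100101 ^ 01101111 = 00001010
01101101 ^ 11110011 = 10011110
00100000 ^ 10111111 = 10011111
01110000 ^ 01111000 = 00001000
01101001 ^ 10100001 = 11001000
01101110 ^ 10101101 = 11000011
01100111 ^ 01000001 = 00100110
00100000 ^ 11011000 = 11111000
00101101 ^ 10100110 = 10001011
01100011 ^ 11001010 = 10101001
00100000 ^ 01001011 = 01101011

10110011 10000001 01011000 10111111 00001010 10011110 10011111 00001000 11001000 11000011 00100110 11111000 10001011 10101001 01101011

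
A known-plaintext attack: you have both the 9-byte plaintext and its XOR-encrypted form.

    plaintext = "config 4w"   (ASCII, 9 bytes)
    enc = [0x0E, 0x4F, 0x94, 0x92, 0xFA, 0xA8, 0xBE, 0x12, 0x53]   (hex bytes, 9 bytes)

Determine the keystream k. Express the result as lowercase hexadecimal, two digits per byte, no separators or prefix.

Since enc = plaintext ⊕ k, XORing both sides with plaintext gives k = plaintext ⊕ enc.
01100011 XOR 00001110 = 01101101
01101111 XOR 01001111 = 00100000
01101110 XOR 10010100 = 11111010
01100110 XOR 10010010 = 11110100
01101001 XOR 11111010 = 10010011
01100111 XOR 10101000 = 11001111
00100000 XOR 10111110 = 10011110
00110100 XOR 00010010 = 00100110
01110111 XOR 01010011 = 00100100

6d20faf493cf9e2624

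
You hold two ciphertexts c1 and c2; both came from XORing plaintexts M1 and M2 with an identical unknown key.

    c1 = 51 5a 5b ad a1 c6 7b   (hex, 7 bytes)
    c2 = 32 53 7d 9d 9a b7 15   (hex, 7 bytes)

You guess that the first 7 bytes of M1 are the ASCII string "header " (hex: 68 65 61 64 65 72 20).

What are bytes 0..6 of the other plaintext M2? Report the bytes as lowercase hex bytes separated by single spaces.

First, c1 ⊕ c2 = (M1 ⊕ K) ⊕ (M2 ⊕ K) = M1 ⊕ M2, so the key drops out. Then M2 = (M1 ⊕ M2) ⊕ M1 over the first 7 bytes.
byte 0: (51 XOR 32) XOR 68 = 63 XOR 68 = 0b
byte 1: (5a XOR 53) XOR 65 = 09 XOR 65 = 6c
byte 2: (5b XOR 7d) XOR 61 = 26 XOR 61 = 47
byte 3: (ad XOR 9d) XOR 64 = 30 XOR 64 = 54
byte 4: (a1 XOR 9a) XOR 65 = 3b XOR 65 = 5e
byte 5: (c6 XOR b7) XOR 72 = 71 XOR 72 = 03
byte 6: (7b XOR 15) XOR 20 = 6e XOR 20 = 4e

0b 6c 47 54 5e 03 4e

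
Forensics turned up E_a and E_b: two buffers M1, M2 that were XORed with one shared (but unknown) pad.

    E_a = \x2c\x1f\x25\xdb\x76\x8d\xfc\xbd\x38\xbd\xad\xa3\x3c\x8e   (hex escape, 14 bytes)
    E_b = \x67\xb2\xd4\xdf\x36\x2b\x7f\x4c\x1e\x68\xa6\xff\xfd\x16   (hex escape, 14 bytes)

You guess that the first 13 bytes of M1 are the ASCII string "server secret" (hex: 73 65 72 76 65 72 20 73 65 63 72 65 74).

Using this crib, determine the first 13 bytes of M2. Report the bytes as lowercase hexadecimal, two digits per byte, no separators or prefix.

First, E_a ⊕ E_b = (M1 ⊕ K) ⊕ (M2 ⊕ K) = M1 ⊕ M2, so the key drops out. Then M2 = (M1 ⊕ M2) ⊕ M1 over the first 13 bytes.
byte 0: (2c ⊕ 67) ⊕ 73 = 4b ⊕ 73 = 38
byte 1: (1f ⊕ b2) ⊕ 65 = ad ⊕ 65 = c8
byte 2: (25 ⊕ d4) ⊕ 72 = f1 ⊕ 72 = 83
byte 3: (db ⊕ df) ⊕ 76 = 04 ⊕ 76 = 72
byte 4: (76 ⊕ 36) ⊕ 65 = 40 ⊕ 65 = 25
byte 5: (8d ⊕ 2b) ⊕ 72 = a6 ⊕ 72 = d4
byte 6: (fc ⊕ 7f) ⊕ 20 = 83 ⊕ 20 = a3
byte 7: (bd ⊕ 4c) ⊕ 73 = f1 ⊕ 73 = 82
byte 8: (38 ⊕ 1e) ⊕ 65 = 26 ⊕ 65 = 43
byte 9: (bd ⊕ 68) ⊕ 63 = d5 ⊕ 63 = b6
byte 10: (ad ⊕ a6) ⊕ 72 = 0b ⊕ 72 = 79
byte 11: (a3 ⊕ ff) ⊕ 65 = 5c ⊕ 65 = 39
byte 12: (3c ⊕ fd) ⊕ 74 = c1 ⊕ 74 = b5

38c8837225d4a38243b67939b5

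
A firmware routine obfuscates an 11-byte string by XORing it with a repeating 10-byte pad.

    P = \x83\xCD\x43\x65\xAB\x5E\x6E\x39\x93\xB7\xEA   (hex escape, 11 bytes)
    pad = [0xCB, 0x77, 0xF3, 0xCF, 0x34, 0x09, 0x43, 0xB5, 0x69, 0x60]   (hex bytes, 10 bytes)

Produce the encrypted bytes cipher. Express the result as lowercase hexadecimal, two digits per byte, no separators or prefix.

The 10-byte key repeats, so the effective keystream is cb 77 f3 cf 34 09 43 b5 69 60 cb.
byte 0: 131 XOR 203 =  72
byte 1: 205 XOR 119 = 186
byte 2:  67 XOR 243 = 176
byte 3: 101 XOR 207 = 170
byte 4: 171 XOR  52 = 159
byte 5:  94 XOR   9 =  87
byte 6: 110 XOR  67 =  45
byte 7:  57 XOR 181 = 140
byte 8: 147 XOR 105 = 250
byte 9: 183 XOR  96 = 215
byte 10: 234 XOR 203 =  33

48bab0aa9f572d8cfad721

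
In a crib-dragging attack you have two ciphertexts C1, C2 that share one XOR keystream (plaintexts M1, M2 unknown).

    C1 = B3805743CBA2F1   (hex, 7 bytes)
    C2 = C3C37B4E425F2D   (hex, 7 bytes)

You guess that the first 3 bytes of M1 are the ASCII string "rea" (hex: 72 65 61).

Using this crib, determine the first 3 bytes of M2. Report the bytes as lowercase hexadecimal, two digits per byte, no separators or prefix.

First, C1 ⊕ C2 = (M1 ⊕ K) ⊕ (M2 ⊕ K) = M1 ⊕ M2, so the key drops out. Then M2 = (M1 ⊕ M2) ⊕ M1 over the first 3 bytes.
byte 0: (b3 ^ c3) ^ 72 = 70 ^ 72 = 02
byte 1: (80 ^ c3) ^ 65 = 43 ^ 65 = 26
byte 2: (57 ^ 7b) ^ 61 = 2c ^ 61 = 4d

02264d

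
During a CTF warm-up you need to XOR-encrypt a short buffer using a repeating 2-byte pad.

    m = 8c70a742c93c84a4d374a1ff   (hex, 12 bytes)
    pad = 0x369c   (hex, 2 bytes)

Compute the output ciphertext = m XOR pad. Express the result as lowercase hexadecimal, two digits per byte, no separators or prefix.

baec91deffa0b238e5e89763

The 2-byte key repeats, so the effective keystream is 36 9c 36 9c 36 9c 36 9c 36 9c 36 9c.
byte 0: 140 ⊕  54 = 186
byte 1: 112 ⊕ 156 = 236
byte 2: 167 ⊕  54 = 145
byte 3:  66 ⊕ 156 = 222
byte 4: 201 ⊕  54 = 255
byte 5:  60 ⊕ 156 = 160
byte 6: 132 ⊕  54 = 178
byte 7: 164 ⊕ 156 =  56
byte 8: 211 ⊕  54 = 229
byte 9: 116 ⊕ 156 = 232
byte 10: 161 ⊕  54 = 151
byte 11: 255 ⊕ 156 =  99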